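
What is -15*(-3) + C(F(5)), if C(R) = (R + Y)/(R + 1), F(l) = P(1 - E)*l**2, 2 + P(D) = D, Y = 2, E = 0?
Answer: 1103/24 ≈ 45.958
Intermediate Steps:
P(D) = -2 + D
F(l) = -l**2 (F(l) = (-2 + (1 - 1*0))*l**2 = (-2 + (1 + 0))*l**2 = (-2 + 1)*l**2 = -l**2)
C(R) = (2 + R)/(1 + R) (C(R) = (R + 2)/(R + 1) = (2 + R)/(1 + R))
-15*(-3) + C(F(5)) = -15*(-3) + (2 - 1*5**2)/(1 - 1*5**2) = 45 + (2 - 1*25)/(1 - 1*25) = 45 + (2 - 25)/(1 - 25) = 45 - 23/(-24) = 45 - 1/24*(-23) = 45 + 23/24 = 1103/24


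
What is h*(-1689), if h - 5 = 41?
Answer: -77694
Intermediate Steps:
h = 46 (h = 5 + 41 = 46)
h*(-1689) = 46*(-1689) = -77694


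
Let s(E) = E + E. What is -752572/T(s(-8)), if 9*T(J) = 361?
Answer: -6773148/361 ≈ -18762.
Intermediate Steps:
s(E) = 2*E
T(J) = 361/9 (T(J) = (1/9)*361 = 361/9)
-752572/T(s(-8)) = -752572/361/9 = -752572*9/361 = -6773148/361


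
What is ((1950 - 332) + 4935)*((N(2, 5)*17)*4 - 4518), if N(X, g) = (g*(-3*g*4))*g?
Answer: -698012454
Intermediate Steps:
N(X, g) = -12*g³ (N(X, g) = (g*(-12*g))*g = (-12*g²)*g = -12*g³)
((1950 - 332) + 4935)*((N(2, 5)*17)*4 - 4518) = ((1950 - 332) + 4935)*((-12*5³*17)*4 - 4518) = (1618 + 4935)*((-12*125*17)*4 - 4518) = 6553*(-1500*17*4 - 4518) = 6553*(-25500*4 - 4518) = 6553*(-102000 - 4518) = 6553*(-106518) = -698012454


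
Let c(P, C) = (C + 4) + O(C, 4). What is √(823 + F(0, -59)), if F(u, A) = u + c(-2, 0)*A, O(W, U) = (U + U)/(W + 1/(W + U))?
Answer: I*√1301 ≈ 36.069*I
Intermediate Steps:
O(W, U) = 2*U/(W + 1/(U + W)) (O(W, U) = (2*U)/(W + 1/(U + W)) = 2*U/(W + 1/(U + W)))
c(P, C) = 4 + C + 8*(4 + C)/(1 + C² + 4*C) (c(P, C) = (C + 4) + 2*4*(4 + C)/(1 + C² + 4*C) = (4 + C) + 8*(4 + C)/(1 + C² + 4*C) = 4 + C + 8*(4 + C)/(1 + C² + 4*C))
F(u, A) = u + 36*A (F(u, A) = u + ((36 + 0³ + 8*0² + 25*0)/(1 + 0² + 4*0))*A = u + ((36 + 0 + 8*0 + 0)/(1 + 0 + 0))*A = u + ((36 + 0 + 0 + 0)/1)*A = u + (1*36)*A = u + 36*A)
√(823 + F(0, -59)) = √(823 + (0 + 36*(-59))) = √(823 + (0 - 2124)) = √(823 - 2124) = √(-1301) = I*√1301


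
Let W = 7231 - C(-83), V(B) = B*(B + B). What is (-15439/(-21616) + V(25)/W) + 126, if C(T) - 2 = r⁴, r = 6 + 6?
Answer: 36969395885/291967312 ≈ 126.62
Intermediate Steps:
r = 12
V(B) = 2*B² (V(B) = B*(2*B) = 2*B²)
C(T) = 20738 (C(T) = 2 + 12⁴ = 2 + 20736 = 20738)
W = -13507 (W = 7231 - 1*20738 = 7231 - 20738 = -13507)
(-15439/(-21616) + V(25)/W) + 126 = (-15439/(-21616) + (2*25²)/(-13507)) + 126 = (-15439*(-1/21616) + (2*625)*(-1/13507)) + 126 = (15439/21616 + 1250*(-1/13507)) + 126 = (15439/21616 - 1250/13507) + 126 = 181514573/291967312 + 126 = 36969395885/291967312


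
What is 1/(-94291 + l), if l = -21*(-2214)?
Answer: -1/47797 ≈ -2.0922e-5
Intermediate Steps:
l = 46494
1/(-94291 + l) = 1/(-94291 + 46494) = 1/(-47797) = -1/47797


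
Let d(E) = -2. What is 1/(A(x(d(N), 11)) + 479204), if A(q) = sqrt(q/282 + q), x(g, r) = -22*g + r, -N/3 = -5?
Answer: 12285048/5887044140377 - sqrt(4389330)/64757485544147 ≈ 2.0868e-6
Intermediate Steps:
N = 15 (N = -3*(-5) = 15)
x(g, r) = r - 22*g
A(q) = sqrt(79806)*sqrt(q)/282 (A(q) = sqrt(q*(1/282) + q) = sqrt(q/282 + q) = sqrt(283*q/282) = sqrt(79806)*sqrt(q)/282)
1/(A(x(d(N), 11)) + 479204) = 1/(sqrt(79806)*sqrt(11 - 22*(-2))/282 + 479204) = 1/(sqrt(79806)*sqrt(11 + 44)/282 + 479204) = 1/(sqrt(79806)*sqrt(55)/282 + 479204) = 1/(sqrt(4389330)/282 + 479204) = 1/(479204 + sqrt(4389330)/282)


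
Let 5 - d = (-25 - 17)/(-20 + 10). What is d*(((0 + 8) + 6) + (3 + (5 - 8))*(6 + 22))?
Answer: 56/5 ≈ 11.200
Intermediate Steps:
d = 4/5 (d = 5 - (-25 - 17)/(-20 + 10) = 5 - (-42)/(-10) = 5 - (-42)*(-1)/10 = 5 - 1*21/5 = 5 - 21/5 = 4/5 ≈ 0.80000)
d*(((0 + 8) + 6) + (3 + (5 - 8))*(6 + 22)) = 4*(((0 + 8) + 6) + (3 + (5 - 8))*(6 + 22))/5 = 4*((8 + 6) + (3 - 3)*28)/5 = 4*(14 + 0*28)/5 = 4*(14 + 0)/5 = (4/5)*14 = 56/5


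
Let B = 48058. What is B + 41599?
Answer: 89657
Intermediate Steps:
B + 41599 = 48058 + 41599 = 89657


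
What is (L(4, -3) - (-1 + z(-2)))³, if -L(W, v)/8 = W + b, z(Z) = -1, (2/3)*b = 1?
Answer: -74088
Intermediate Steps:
b = 3/2 (b = (3/2)*1 = 3/2 ≈ 1.5000)
L(W, v) = -12 - 8*W (L(W, v) = -8*(W + 3/2) = -8*(3/2 + W) = -12 - 8*W)
(L(4, -3) - (-1 + z(-2)))³ = ((-12 - 8*4) - (-1 - 1))³ = ((-12 - 32) - 1*(-2))³ = (-44 + 2)³ = (-42)³ = -74088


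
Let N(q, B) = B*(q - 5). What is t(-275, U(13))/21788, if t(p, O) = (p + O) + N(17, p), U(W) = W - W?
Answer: -275/1676 ≈ -0.16408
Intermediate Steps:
U(W) = 0
N(q, B) = B*(-5 + q)
t(p, O) = O + 13*p (t(p, O) = (p + O) + p*(-5 + 17) = (O + p) + p*12 = (O + p) + 12*p = O + 13*p)
t(-275, U(13))/21788 = (0 + 13*(-275))/21788 = (0 - 3575)*(1/21788) = -3575*1/21788 = -275/1676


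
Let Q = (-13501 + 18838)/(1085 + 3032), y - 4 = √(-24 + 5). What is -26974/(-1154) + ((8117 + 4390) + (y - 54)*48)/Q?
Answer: 2675694398/342161 + 65872*I*√19/1779 ≈ 7820.0 + 161.4*I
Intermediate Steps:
y = 4 + I*√19 (y = 4 + √(-24 + 5) = 4 + √(-19) = 4 + I*√19 ≈ 4.0 + 4.3589*I)
Q = 5337/4117 ≈ 1.2963
-26974/(-1154) + ((8117 + 4390) + (y - 54)*48)/Q = -26974/(-1154) + ((8117 + 4390) + ((4 + I*√19) - 54)*48)/(5337/4117) = -26974*(-1/1154) + (12507 + (-50 + I*√19)*48)*(4117/5337) = 13487/577 + (12507 + (-2400 + 48*I*√19))*(4117/5337) = 13487/577 + (10107 + 48*I*√19)*(4117/5337) = 13487/577 + (4623391/593 + 65872*I*√19/1779) = 2675694398/342161 + 65872*I*√19/1779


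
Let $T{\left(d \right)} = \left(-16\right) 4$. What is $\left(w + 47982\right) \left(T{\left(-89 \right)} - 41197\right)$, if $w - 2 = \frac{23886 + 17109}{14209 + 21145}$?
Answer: $- \frac{6363448958581}{3214} \approx -1.9799 \cdot 10^{9}$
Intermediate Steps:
$T{\left(d \right)} = -64$
$w = \frac{111703}{35354}$ ($w = 2 + \frac{23886 + 17109}{14209 + 21145} = 2 + \frac{40995}{35354} = \frac{111703}{35354} \approx 3.1596$)
$\left(w + 47982\right) \left(T{\left(-89 \right)} - 41197\right) = \left(\frac{111703}{35354} + 47982\right) \left(-64 - 41197\right) = \frac{1696467331}{35354} \left(-41261\right) = - \frac{6363448958581}{3214}$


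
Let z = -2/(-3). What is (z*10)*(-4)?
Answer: -80/3 ≈ -26.667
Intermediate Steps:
z = ⅔ (z = -2*(-⅓) = ⅔ ≈ 0.66667)
(z*10)*(-4) = ((⅔)*10)*(-4) = (20/3)*(-4) = -80/3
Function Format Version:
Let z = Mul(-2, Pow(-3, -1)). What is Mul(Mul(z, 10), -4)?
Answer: Rational(-80, 3) ≈ -26.667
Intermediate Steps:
z = Rational(2, 3) (z = Mul(-2, Rational(-1, 3)) = Rational(2, 3) ≈ 0.66667)
Mul(Mul(z, 10), -4) = Mul(Mul(Rational(2, 3), 10), -4) = Mul(Rational(20, 3), -4) = Rational(-80, 3)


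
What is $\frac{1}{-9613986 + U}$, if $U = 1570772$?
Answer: $- \frac{1}{8043214} \approx -1.2433 \cdot 10^{-7}$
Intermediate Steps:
$\frac{1}{-9613986 + U} = \frac{1}{-9613986 + 1570772} = \frac{1}{-8043214} = - \frac{1}{8043214}$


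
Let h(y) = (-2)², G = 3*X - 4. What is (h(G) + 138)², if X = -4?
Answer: 20164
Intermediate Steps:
G = -16 (G = 3*(-4) - 4 = -12 - 4 = -16)
h(y) = 4
(h(G) + 138)² = (4 + 138)² = 142² = 20164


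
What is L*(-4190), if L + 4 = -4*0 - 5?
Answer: 37710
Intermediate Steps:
L = -9 (L = -4 + (-4*0 - 5) = -4 + (0 - 5) = -4 - 5 = -9)
L*(-4190) = -9*(-4190) = 37710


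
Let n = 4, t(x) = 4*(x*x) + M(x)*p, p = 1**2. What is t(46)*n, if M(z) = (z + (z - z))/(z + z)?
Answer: 33858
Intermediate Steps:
M(z) = 1/2 (M(z) = (z + 0)/((2*z)) = z*(1/(2*z)) = 1/2)
p = 1
t(x) = 1/2 + 4*x**2 (t(x) = 4*(x*x) + (1/2)*1 = 4*x**2 + 1/2 = 1/2 + 4*x**2)
t(46)*n = (1/2 + 4*46**2)*4 = (1/2 + 4*2116)*4 = (1/2 + 8464)*4 = (16929/2)*4 = 33858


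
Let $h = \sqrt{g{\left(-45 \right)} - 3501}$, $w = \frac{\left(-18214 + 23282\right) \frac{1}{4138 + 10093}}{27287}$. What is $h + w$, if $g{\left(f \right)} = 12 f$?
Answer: $\frac{724}{55474471} + 3 i \sqrt{449} \approx 1.3051 \cdot 10^{-5} + 63.569 i$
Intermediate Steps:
$w = \frac{724}{55474471}$ ($w = \frac{5068}{14231} \cdot \frac{1}{27287} = 5068 \cdot \frac{1}{14231} \cdot \frac{1}{27287} = \frac{724}{2033} \cdot \frac{1}{27287} = \frac{724}{55474471} \approx 1.3051 \cdot 10^{-5}$)
$h = 3 i \sqrt{449}$ ($h = \sqrt{12 \left(-45\right) - 3501} = \sqrt{-540 - 3501} = \sqrt{-4041} = 3 i \sqrt{449} \approx 63.569 i$)
$h + w = 3 i \sqrt{449} + \frac{724}{55474471} = \frac{724}{55474471} + 3 i \sqrt{449}$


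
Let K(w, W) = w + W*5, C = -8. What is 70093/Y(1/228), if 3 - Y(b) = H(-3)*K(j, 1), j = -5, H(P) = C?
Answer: 70093/3 ≈ 23364.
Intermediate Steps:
H(P) = -8
K(w, W) = w + 5*W
Y(b) = 3 (Y(b) = 3 - (-8)*(-5 + 5*1) = 3 - (-8)*(-5 + 5) = 3 - (-8)*0 = 3 - 1*0 = 3 + 0 = 3)
70093/Y(1/228) = 70093/3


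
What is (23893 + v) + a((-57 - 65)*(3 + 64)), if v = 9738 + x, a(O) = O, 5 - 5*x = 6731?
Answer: 120559/5 ≈ 24112.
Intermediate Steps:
x = -6726/5 (x = 1 - ⅕*6731 = 1 - 6731/5 = -6726/5 ≈ -1345.2)
v = 41964/5 (v = 9738 - 6726/5 = 41964/5 ≈ 8392.8)
(23893 + v) + a((-57 - 65)*(3 + 64)) = (23893 + 41964/5) + (-57 - 65)*(3 + 64) = 161429/5 - 122*67 = 161429/5 - 8174 = 120559/5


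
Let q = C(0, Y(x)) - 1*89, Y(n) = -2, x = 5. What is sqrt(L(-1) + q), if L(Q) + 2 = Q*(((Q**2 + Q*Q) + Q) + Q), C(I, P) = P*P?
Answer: I*sqrt(87) ≈ 9.3274*I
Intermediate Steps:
C(I, P) = P**2
L(Q) = -2 + Q*(2*Q + 2*Q**2) (L(Q) = -2 + Q*(((Q**2 + Q*Q) + Q) + Q) = -2 + Q*(((Q**2 + Q**2) + Q) + Q) = -2 + Q*((2*Q**2 + Q) + Q) = -2 + Q*((Q + 2*Q**2) + Q) = -2 + Q*(2*Q + 2*Q**2))
q = -85 (q = (-2)**2 - 1*89 = 4 - 89 = -85)
sqrt(L(-1) + q) = sqrt((-2 + 2*(-1)**2 + 2*(-1)**3) - 85) = sqrt((-2 + 2*1 + 2*(-1)) - 85) = sqrt((-2 + 2 - 2) - 85) = sqrt(-2 - 85) = sqrt(-87) = I*sqrt(87)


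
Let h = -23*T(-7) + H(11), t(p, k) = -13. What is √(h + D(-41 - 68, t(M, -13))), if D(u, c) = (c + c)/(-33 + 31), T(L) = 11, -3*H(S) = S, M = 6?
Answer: I*√2193/3 ≈ 15.61*I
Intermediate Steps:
H(S) = -S/3
D(u, c) = -c (D(u, c) = (2*c)/(-2) = (2*c)*(-½) = -c)
h = -770/3 (h = -23*11 - ⅓*11 = -253 - 11/3 = -770/3 ≈ -256.67)
√(h + D(-41 - 68, t(M, -13))) = √(-770/3 - 1*(-13)) = √(-770/3 + 13) = √(-731/3) = I*√2193/3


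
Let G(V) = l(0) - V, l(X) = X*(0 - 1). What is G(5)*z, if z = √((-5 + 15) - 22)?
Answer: -10*I*√3 ≈ -17.32*I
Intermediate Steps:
l(X) = -X (l(X) = X*(-1) = -X)
z = 2*I*√3 (z = √(10 - 22) = √(-12) = 2*I*√3 ≈ 3.4641*I)
G(V) = -V (G(V) = -1*0 - V = 0 - V = -V)
G(5)*z = (-1*5)*(2*I*√3) = -10*I*√3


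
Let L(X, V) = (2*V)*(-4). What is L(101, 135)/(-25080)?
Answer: 9/209 ≈ 0.043062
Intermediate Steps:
L(X, V) = -8*V
L(101, 135)/(-25080) = -8*135/(-25080) = -1080*(-1/25080) = 9/209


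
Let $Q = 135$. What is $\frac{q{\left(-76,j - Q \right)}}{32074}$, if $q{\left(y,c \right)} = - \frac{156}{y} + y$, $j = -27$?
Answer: $- \frac{1405}{609406} \approx -0.0023055$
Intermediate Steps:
$q{\left(y,c \right)} = y - \frac{156}{y}$
$\frac{q{\left(-76,j - Q \right)}}{32074} = \frac{-76 - \frac{156}{-76}}{32074} = \left(-76 - - \frac{39}{19}\right) \frac{1}{32074} = \left(-76 + \frac{39}{19}\right) \frac{1}{32074} = \left(- \frac{1405}{19}\right) \frac{1}{32074} = - \frac{1405}{609406}$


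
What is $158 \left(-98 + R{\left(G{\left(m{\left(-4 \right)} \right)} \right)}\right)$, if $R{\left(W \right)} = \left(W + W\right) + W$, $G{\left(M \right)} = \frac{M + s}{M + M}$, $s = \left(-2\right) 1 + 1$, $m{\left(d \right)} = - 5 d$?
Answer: $- \frac{305177}{20} \approx -15259.0$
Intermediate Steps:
$s = -1$ ($s = -2 + 1 = -1$)
$G{\left(M \right)} = \frac{-1 + M}{2 M}$ ($G{\left(M \right)} = \frac{M - 1}{M + M} = \frac{-1 + M}{2 M}$)
$R{\left(W \right)} = 3 W$ ($R{\left(W \right)} = 2 W + W = 3 W$)
$158 \left(-98 + R{\left(G{\left(m{\left(-4 \right)} \right)} \right)}\right) = 158 \left(-98 + 3 \frac{-1 - -20}{2 \left(\left(-5\right) \left(-4\right)\right)}\right) = 158 \left(-98 + 3 \frac{-1 + 20}{2 \cdot 20}\right) = 158 \left(-98 + 3 \cdot \frac{1}{2} \cdot \frac{1}{20} \cdot 19\right) = 158 \left(-98 + 3 \cdot \frac{19}{40}\right) = 158 \left(-98 + \frac{57}{40}\right) = 158 \left(- \frac{3863}{40}\right) = - \frac{305177}{20}$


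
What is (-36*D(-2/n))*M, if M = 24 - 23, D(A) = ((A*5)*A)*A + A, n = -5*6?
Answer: -184/75 ≈ -2.4533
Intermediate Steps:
n = -30
D(A) = A + 5*A³ (D(A) = ((5*A)*A)*A + A = (5*A²)*A + A = 5*A³ + A = A + 5*A³)
M = 1
(-36*D(-2/n))*M = -36*(-2/(-30) + 5*(-2/(-30))³)*1 = -36*(-2*(-1/30) + 5*(-2*(-1/30))³)*1 = -36*(1/15 + 5*(1/15)³)*1 = -36*(1/15 + 5*(1/3375))*1 = -36*(1/15 + 1/675)*1 = -36*46/675*1 = -184/75*1 = -184/75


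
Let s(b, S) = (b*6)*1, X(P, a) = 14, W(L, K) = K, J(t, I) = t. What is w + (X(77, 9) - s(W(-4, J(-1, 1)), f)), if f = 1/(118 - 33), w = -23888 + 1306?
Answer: -22562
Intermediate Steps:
w = -22582
f = 1/85 ≈ 0.011765
s(b, S) = 6*b (s(b, S) = (6*b)*1 = 6*b)
w + (X(77, 9) - s(W(-4, J(-1, 1)), f)) = -22582 + (14 - 6*(-1)) = -22582 + (14 - 1*(-6)) = -22582 + (14 + 6) = -22582 + 20 = -22562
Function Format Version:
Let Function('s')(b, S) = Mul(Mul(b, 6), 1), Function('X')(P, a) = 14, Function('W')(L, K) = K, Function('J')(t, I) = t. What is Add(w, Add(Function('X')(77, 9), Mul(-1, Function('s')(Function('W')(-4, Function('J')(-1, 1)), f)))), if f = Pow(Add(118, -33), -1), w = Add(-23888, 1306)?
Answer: -22562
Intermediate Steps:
w = -22582
f = Rational(1, 85) (f = Pow(85, -1) = Rational(1, 85) ≈ 0.011765)
Function('s')(b, S) = Mul(6, b) (Function('s')(b, S) = Mul(Mul(6, b), 1) = Mul(6, b))
Add(w, Add(Function('X')(77, 9), Mul(-1, Function('s')(Function('W')(-4, Function('J')(-1, 1)), f)))) = Add(-22582, Add(14, Mul(-1, Mul(6, -1)))) = Add(-22582, Add(14, Mul(-1, -6))) = Add(-22582, Add(14, 6)) = Add(-22582, 20) = -22562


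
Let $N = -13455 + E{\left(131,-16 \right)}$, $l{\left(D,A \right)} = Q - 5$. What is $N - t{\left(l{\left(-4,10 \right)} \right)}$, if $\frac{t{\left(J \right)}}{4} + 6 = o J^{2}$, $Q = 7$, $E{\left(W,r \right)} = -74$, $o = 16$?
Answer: $-13761$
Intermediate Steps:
$l{\left(D,A \right)} = 2$ ($l{\left(D,A \right)} = 7 - 5 = 2$)
$t{\left(J \right)} = -24 + 64 J^{2}$ ($t{\left(J \right)} = -24 + 4 \cdot 16 J^{2} = -24 + 64 J^{2}$)
$N = -13529$ ($N = -13455 - 74 = -13529$)
$N - t{\left(l{\left(-4,10 \right)} \right)} = -13529 - \left(-24 + 64 \cdot 2^{2}\right) = -13529 - \left(-24 + 64 \cdot 4\right) = -13529 - \left(-24 + 256\right) = -13529 - 232 = -13761$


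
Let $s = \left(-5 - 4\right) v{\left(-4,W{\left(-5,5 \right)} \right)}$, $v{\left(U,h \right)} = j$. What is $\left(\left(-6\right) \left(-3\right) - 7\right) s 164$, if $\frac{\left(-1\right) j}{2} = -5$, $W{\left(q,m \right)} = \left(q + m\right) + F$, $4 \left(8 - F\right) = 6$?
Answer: $-162360$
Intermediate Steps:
$F = \frac{13}{2}$ ($F = 8 - \frac{3}{2} = \frac{13}{2} \approx 6.5$)
$W{\left(q,m \right)} = \frac{13}{2} + m + q$ ($W{\left(q,m \right)} = \left(q + m\right) + \frac{13}{2} = \left(m + q\right) + \frac{13}{2} = \frac{13}{2} + m + q$)
$j = 10$ ($j = \left(-2\right) \left(-5\right) = 10$)
$v{\left(U,h \right)} = 10$
$s = -90$ ($s = \left(-5 - 4\right) 10 = \left(-9\right) 10 = -90$)
$\left(\left(-6\right) \left(-3\right) - 7\right) s 164 = \left(\left(-6\right) \left(-3\right) - 7\right) \left(-90\right) 164 = \left(18 - 7\right) \left(-90\right) 164 = 11 \left(-90\right) 164 = \left(-990\right) 164 = -162360$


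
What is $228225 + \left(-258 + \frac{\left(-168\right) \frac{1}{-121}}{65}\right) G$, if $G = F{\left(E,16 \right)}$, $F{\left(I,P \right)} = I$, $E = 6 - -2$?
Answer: $\frac{1778757609}{7865} \approx 2.2616 \cdot 10^{5}$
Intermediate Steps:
$E = 8$ ($E = 6 + 2 = 8$)
$G = 8$
$228225 + \left(-258 + \frac{\left(-168\right) \frac{1}{-121}}{65}\right) G = 228225 + \left(-258 + \frac{\left(-168\right) \frac{1}{-121}}{65}\right) 8 = 228225 + \left(-258 + \left(-168\right) \left(- \frac{1}{121}\right) \frac{1}{65}\right) 8 = 228225 + \left(-258 + \frac{168}{121} \cdot \frac{1}{65}\right) 8 = 228225 + \left(-258 + \frac{168}{7865}\right) 8 = 228225 - \frac{16232016}{7865} = \frac{1778757609}{7865}$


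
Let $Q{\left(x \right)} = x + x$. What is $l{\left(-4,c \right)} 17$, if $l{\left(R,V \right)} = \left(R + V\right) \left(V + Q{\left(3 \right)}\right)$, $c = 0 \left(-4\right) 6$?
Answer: $-408$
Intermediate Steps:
$c = 0$ ($c = 0 \cdot 6 = 0$)
$Q{\left(x \right)} = 2 x$
$l{\left(R,V \right)} = \left(6 + V\right) \left(R + V\right)$ ($l{\left(R,V \right)} = \left(R + V\right) \left(V + 2 \cdot 3\right) = \left(R + V\right) \left(V + 6\right) = \left(R + V\right) \left(6 + V\right) = \left(6 + V\right) \left(R + V\right)$)
$l{\left(-4,c \right)} 17 = \left(0^{2} + 6 \left(-4\right) + 6 \cdot 0 - 0\right) 17 = \left(0 - 24 + 0 + 0\right) 17 = \left(-24\right) 17 = -408$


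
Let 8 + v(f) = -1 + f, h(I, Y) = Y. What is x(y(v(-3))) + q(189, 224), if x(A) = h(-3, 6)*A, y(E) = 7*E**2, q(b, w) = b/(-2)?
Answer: 11907/2 ≈ 5953.5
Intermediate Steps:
q(b, w) = -b/2 (q(b, w) = b*(-1/2) = -b/2)
v(f) = -9 + f (v(f) = -8 + (-1 + f) = -9 + f)
x(A) = 6*A
x(y(v(-3))) + q(189, 224) = 6*(7*(-9 - 3)**2) - 1/2*189 = 6*(7*(-12)**2) - 189/2 = 6*(7*144) - 189/2 = 6*1008 - 189/2 = 6048 - 189/2 = 11907/2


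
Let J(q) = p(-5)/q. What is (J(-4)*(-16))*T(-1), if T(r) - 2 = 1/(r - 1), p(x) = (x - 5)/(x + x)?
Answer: 6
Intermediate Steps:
p(x) = (-5 + x)/(2*x) (p(x) = (-5 + x)/((2*x)) = (-5 + x)*(1/(2*x)) = (-5 + x)/(2*x))
J(q) = 1/q (J(q) = ((½)*(-5 - 5)/(-5))/q = ((½)*(-⅕)*(-10))/q = 1/q)
T(r) = 2 + 1/(-1 + r) (T(r) = 2 + 1/(r - 1) = 2 + 1/(-1 + r))
(J(-4)*(-16))*T(-1) = (-16/(-4))*((-1 + 2*(-1))/(-1 - 1)) = (-¼*(-16))*((-1 - 2)/(-2)) = 4*(-½*(-3)) = 4*(3/2) = 6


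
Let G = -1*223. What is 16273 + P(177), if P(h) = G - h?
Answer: 15873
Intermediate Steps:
G = -223
P(h) = -223 - h
16273 + P(177) = 16273 + (-223 - 1*177) = 16273 + (-223 - 177) = 16273 - 400 = 15873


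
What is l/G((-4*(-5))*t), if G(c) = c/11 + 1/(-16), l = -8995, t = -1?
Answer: 1583120/331 ≈ 4782.8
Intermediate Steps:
G(c) = -1/16 + c/11 (G(c) = c*(1/11) + 1*(-1/16) = c/11 - 1/16 = -1/16 + c/11)
l/G((-4*(-5))*t) = -8995/(-1/16 + (-4*(-5)*(-1))/11) = -8995/(-1/16 + (20*(-1))/11) = -8995/(-1/16 + (1/11)*(-20)) = -8995/(-1/16 - 20/11) = -8995/(-331/176) = -8995*(-176/331) = 1583120/331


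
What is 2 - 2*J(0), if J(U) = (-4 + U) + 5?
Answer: 0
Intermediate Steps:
J(U) = 1 + U
2 - 2*J(0) = 2 - 2*(1 + 0) = 2 - 2*1 = 2 - 2 = 0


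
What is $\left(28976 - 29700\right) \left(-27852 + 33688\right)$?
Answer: $-4225264$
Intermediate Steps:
$\left(28976 - 29700\right) \left(-27852 + 33688\right) = \left(28976 - 29700\right) 5836 = \left(-724\right) 5836 = -4225264$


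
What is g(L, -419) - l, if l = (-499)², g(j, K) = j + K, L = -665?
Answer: -250085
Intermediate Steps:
g(j, K) = K + j
l = 249001
g(L, -419) - l = (-419 - 665) - 1*249001 = -1084 - 249001 = -250085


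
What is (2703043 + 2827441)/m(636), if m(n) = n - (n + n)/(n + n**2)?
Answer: 1761459154/202565 ≈ 8695.8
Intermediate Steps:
m(n) = n - 2*n/(n + n**2)
(2703043 + 2827441)/m(636) = (2703043 + 2827441)/(((-2 + 636 + 636**2)/(1 + 636))) = 5530484/(((-2 + 636 + 404496)/637)) = 5530484/(((1/637)*405130)) = 5530484/(405130/637) = 5530484*(637/405130) = 1761459154/202565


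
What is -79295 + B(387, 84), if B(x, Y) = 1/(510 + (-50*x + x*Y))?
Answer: -1083804059/13668 ≈ -79295.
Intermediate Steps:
B(x, Y) = 1/(510 - 50*x + Y*x) (B(x, Y) = 1/(510 + (-50*x + Y*x)) = 1/(510 - 50*x + Y*x))
-79295 + B(387, 84) = -79295 + 1/(510 - 50*387 + 84*387) = -79295 + 1/(510 - 19350 + 32508) = -79295 + 1/13668 = -1083804059/13668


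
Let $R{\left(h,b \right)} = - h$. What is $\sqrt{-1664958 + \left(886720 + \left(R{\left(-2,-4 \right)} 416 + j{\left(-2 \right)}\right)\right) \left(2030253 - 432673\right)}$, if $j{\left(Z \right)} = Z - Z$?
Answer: $\sqrt{1417933659202} \approx 1.1908 \cdot 10^{6}$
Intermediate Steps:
$j{\left(Z \right)} = 0$
$\sqrt{-1664958 + \left(886720 + \left(R{\left(-2,-4 \right)} 416 + j{\left(-2 \right)}\right)\right) \left(2030253 - 432673\right)} = \sqrt{-1664958 + \left(886720 + \left(\left(-1\right) \left(-2\right) 416 + 0\right)\right) \left(2030253 - 432673\right)} = \sqrt{-1664958 + \left(886720 + \left(2 \cdot 416 + 0\right)\right) 1597580} = \sqrt{-1664958 + \left(886720 + \left(832 + 0\right)\right) 1597580} = \sqrt{-1664958 + \left(886720 + 832\right) 1597580} = \sqrt{-1664958 + 887552 \cdot 1597580} = \sqrt{-1664958 + 1417935324160} = \sqrt{1417933659202}$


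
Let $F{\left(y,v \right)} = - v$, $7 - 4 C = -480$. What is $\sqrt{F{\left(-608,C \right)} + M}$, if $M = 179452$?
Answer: $\frac{\sqrt{717321}}{2} \approx 423.47$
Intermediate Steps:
$C = \frac{487}{4}$ ($C = \frac{7}{4} - -120 = \frac{7}{4} + 120 = \frac{487}{4} \approx 121.75$)
$\sqrt{F{\left(-608,C \right)} + M} = \sqrt{\left(-1\right) \frac{487}{4} + 179452} = \sqrt{- \frac{487}{4} + 179452} = \sqrt{\frac{717321}{4}} = \frac{\sqrt{717321}}{2}$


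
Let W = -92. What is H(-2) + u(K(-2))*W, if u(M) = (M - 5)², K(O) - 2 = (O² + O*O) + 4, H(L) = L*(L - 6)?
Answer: -7436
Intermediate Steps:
H(L) = L*(-6 + L)
K(O) = 6 + 2*O² (K(O) = 2 + ((O² + O*O) + 4) = 2 + ((O² + O²) + 4) = 2 + (2*O² + 4) = 2 + (4 + 2*O²) = 6 + 2*O²)
u(M) = (-5 + M)²
H(-2) + u(K(-2))*W = -2*(-6 - 2) + (-5 + (6 + 2*(-2)²))²*(-92) = -2*(-8) + (-5 + (6 + 2*4))²*(-92) = 16 + (-5 + (6 + 8))²*(-92) = 16 + (-5 + 14)²*(-92) = 16 + 9²*(-92) = 16 + 81*(-92) = 16 - 7452 = -7436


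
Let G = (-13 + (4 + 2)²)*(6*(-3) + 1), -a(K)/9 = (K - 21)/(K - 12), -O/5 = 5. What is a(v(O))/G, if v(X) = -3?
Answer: 72/1955 ≈ 0.036829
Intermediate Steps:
O = -25 (O = -5*5 = -25)
a(K) = -9*(-21 + K)/(-12 + K) (a(K) = -9*(K - 21)/(K - 12) = -9*(-21 + K)/(-12 + K))
G = -391 (G = (-13 + 6²)*(-18 + 1) = (-13 + 36)*(-17) = 23*(-17) = -391)
a(v(O))/G = (9*(21 - 1*(-3))/(-12 - 3))/(-391) = (9*(21 + 3)/(-15))*(-1/391) = (9*(-1/15)*24)*(-1/391) = -72/5*(-1/391) = 72/1955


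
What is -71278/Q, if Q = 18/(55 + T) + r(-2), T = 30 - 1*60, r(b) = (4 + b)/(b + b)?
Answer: -3563900/11 ≈ -3.2399e+5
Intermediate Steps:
r(b) = (4 + b)/(2*b) (r(b) = (4 + b)/((2*b)) = (4 + b)*(1/(2*b)) = (4 + b)/(2*b))
T = -30 (T = 30 - 60 = -30)
Q = 11/50 (Q = 18/(55 - 30) + (½)*(4 - 2)/(-2) = 18/25 + (½)*(-½)*2 = (1/25)*18 - ½ = 18/25 - ½ = 11/50 ≈ 0.22000)
-71278/Q = -71278/11/50 = -71278*50/11 = -3563900/11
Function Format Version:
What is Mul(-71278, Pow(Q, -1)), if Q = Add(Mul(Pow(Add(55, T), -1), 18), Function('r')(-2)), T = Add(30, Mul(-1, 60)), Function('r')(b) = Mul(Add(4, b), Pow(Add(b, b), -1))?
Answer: Rational(-3563900, 11) ≈ -3.2399e+5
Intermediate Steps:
Function('r')(b) = Mul(Rational(1, 2), Pow(b, -1), Add(4, b)) (Function('r')(b) = Mul(Add(4, b), Pow(Mul(2, b), -1)) = Mul(Add(4, b), Mul(Rational(1, 2), Pow(b, -1))) = Mul(Rational(1, 2), Pow(b, -1), Add(4, b)))
T = -30 (T = Add(30, -60) = -30)
Q = Rational(11, 50) (Q = Add(Mul(Pow(Add(55, -30), -1), 18), Mul(Rational(1, 2), Pow(-2, -1), Add(4, -2))) = Add(Mul(Pow(25, -1), 18), Mul(Rational(1, 2), Rational(-1, 2), 2)) = Add(Mul(Rational(1, 25), 18), Rational(-1, 2)) = Add(Rational(18, 25), Rational(-1, 2)) = Rational(11, 50) ≈ 0.22000)
Mul(-71278, Pow(Q, -1)) = Mul(-71278, Pow(Rational(11, 50), -1)) = Mul(-71278, Rational(50, 11)) = Rational(-3563900, 11)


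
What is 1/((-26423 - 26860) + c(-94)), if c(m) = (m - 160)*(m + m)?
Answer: -1/5531 ≈ -0.00018080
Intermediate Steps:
c(m) = 2*m*(-160 + m) (c(m) = (-160 + m)*(2*m) = 2*m*(-160 + m))
1/((-26423 - 26860) + c(-94)) = 1/((-26423 - 26860) + 2*(-94)*(-160 - 94)) = 1/(-53283 + 2*(-94)*(-254)) = 1/(-53283 + 47752) = 1/(-5531) = -1/5531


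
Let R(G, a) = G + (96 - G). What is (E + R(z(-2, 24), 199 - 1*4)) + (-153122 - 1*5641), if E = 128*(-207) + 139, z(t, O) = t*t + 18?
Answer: -185024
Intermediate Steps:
z(t, O) = 18 + t² (z(t, O) = t² + 18 = 18 + t²)
E = -26357 (E = -26496 + 139 = -26357)
R(G, a) = 96
(E + R(z(-2, 24), 199 - 1*4)) + (-153122 - 1*5641) = (-26357 + 96) + (-153122 - 1*5641) = -26261 + (-153122 - 5641) = -26261 - 158763 = -185024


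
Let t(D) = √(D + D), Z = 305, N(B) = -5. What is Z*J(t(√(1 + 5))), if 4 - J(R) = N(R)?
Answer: 2745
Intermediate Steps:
t(D) = √2*√D (t(D) = √(2*D) = √2*√D)
J(R) = 9 (J(R) = 4 - 1*(-5) = 4 + 5 = 9)
Z*J(t(√(1 + 5))) = 305*9 = 2745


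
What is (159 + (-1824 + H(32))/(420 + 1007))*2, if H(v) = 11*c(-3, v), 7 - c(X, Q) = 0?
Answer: 450292/1427 ≈ 315.55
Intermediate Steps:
c(X, Q) = 7 (c(X, Q) = 7 - 1*0 = 7 + 0 = 7)
H(v) = 77 (H(v) = 11*7 = 77)
(159 + (-1824 + H(32))/(420 + 1007))*2 = (159 + (-1824 + 77)/(420 + 1007))*2 = (159 - 1747/1427)*2 = (225146/1427)*2 = 450292/1427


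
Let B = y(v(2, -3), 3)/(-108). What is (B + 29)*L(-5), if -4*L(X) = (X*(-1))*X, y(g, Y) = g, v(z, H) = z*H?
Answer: 13075/72 ≈ 181.60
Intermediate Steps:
v(z, H) = H*z
L(X) = X²/4 (L(X) = -X*(-1)*X/4 = -(-X)*X/4 = -(-1)*X²/4 = X²/4)
B = 1/18 (B = -3*2/(-108) = -6*(-1/108) = 1/18 ≈ 0.055556)
(B + 29)*L(-5) = (1/18 + 29)*((¼)*(-5)²) = 523*((¼)*25)/18 = (523/18)*(25/4) = 13075/72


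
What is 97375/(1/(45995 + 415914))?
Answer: 44978388875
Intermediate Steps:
97375/(1/(45995 + 415914)) = 97375/(1/461909) = 97375*461909 = 44978388875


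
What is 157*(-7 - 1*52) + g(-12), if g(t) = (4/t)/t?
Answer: -333467/36 ≈ -9263.0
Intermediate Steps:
g(t) = 4/t**2
157*(-7 - 1*52) + g(-12) = 157*(-7 - 1*52) + 4/(-12)**2 = 157*(-7 - 52) + 4*(1/144) = 157*(-59) + 1/36 = -9263 + 1/36 = -333467/36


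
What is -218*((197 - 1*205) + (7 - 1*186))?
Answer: 40766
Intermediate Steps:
-218*((197 - 1*205) + (7 - 1*186)) = -218*((197 - 205) + (7 - 186)) = -218*(-8 - 179) = -218*(-187) = 40766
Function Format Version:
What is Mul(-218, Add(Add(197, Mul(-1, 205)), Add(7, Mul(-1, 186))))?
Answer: 40766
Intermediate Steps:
Mul(-218, Add(Add(197, Mul(-1, 205)), Add(7, Mul(-1, 186)))) = Mul(-218, Add(Add(197, -205), Add(7, -186))) = Mul(-218, Add(-8, -179)) = Mul(-218, -187) = 40766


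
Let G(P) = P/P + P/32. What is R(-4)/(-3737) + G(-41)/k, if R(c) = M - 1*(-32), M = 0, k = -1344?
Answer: -447541/53573632 ≈ -0.0083538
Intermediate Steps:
R(c) = 32 (R(c) = 0 - 1*(-32) = 0 + 32 = 32)
G(P) = 1 + P/32 (G(P) = 1 + P*(1/32) = 1 + P/32)
R(-4)/(-3737) + G(-41)/k = 32/(-3737) + (1 + (1/32)*(-41))/(-1344) = 32*(-1/3737) + (1 - 41/32)*(-1/1344) = -32/3737 - 9/32*(-1/1344) = -32/3737 + 3/14336 = -447541/53573632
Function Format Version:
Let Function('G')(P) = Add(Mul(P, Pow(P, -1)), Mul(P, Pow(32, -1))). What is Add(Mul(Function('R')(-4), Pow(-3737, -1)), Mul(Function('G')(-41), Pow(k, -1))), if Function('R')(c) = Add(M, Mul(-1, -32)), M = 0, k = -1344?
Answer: Rational(-447541, 53573632) ≈ -0.0083538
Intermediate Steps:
Function('R')(c) = 32 (Function('R')(c) = Add(0, Mul(-1, -32)) = Add(0, 32) = 32)
Function('G')(P) = Add(1, Mul(Rational(1, 32), P)) (Function('G')(P) = Add(1, Mul(P, Rational(1, 32))) = Add(1, Mul(Rational(1, 32), P)))
Add(Mul(Function('R')(-4), Pow(-3737, -1)), Mul(Function('G')(-41), Pow(k, -1))) = Add(Mul(32, Pow(-3737, -1)), Mul(Add(1, Mul(Rational(1, 32), -41)), Pow(-1344, -1))) = Add(Mul(32, Rational(-1, 3737)), Mul(Add(1, Rational(-41, 32)), Rational(-1, 1344))) = Add(Rational(-32, 3737), Mul(Rational(-9, 32), Rational(-1, 1344))) = Add(Rational(-32, 3737), Rational(3, 14336)) = Rational(-447541, 53573632)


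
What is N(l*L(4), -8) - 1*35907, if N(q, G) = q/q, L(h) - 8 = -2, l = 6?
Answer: -35906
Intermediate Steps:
L(h) = 6 (L(h) = 8 - 2 = 6)
N(q, G) = 1
N(l*L(4), -8) - 1*35907 = 1 - 1*35907 = 1 - 35907 = -35906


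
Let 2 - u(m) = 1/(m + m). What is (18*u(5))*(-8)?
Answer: -1368/5 ≈ -273.60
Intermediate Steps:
u(m) = 2 - 1/(2*m) (u(m) = 2 - 1/(m + m) = 2 - 1/(2*m))
(18*u(5))*(-8) = (18*(2 - ½/5))*(-8) = (18*(2 - ½*⅕))*(-8) = (18*(2 - ⅒))*(-8) = (18*(19/10))*(-8) = (171/5)*(-8) = -1368/5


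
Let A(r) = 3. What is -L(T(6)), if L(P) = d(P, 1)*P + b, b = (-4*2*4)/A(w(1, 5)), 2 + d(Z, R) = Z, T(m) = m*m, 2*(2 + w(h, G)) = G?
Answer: -3640/3 ≈ -1213.3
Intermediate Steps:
w(h, G) = -2 + G/2
T(m) = m²
d(Z, R) = -2 + Z
b = -32/3 (b = (-4*2*4)/3 = -8*4*(⅓) = -32*⅓ = -32/3 ≈ -10.667)
L(P) = -32/3 + P*(-2 + P) (L(P) = (-2 + P)*P - 32/3 = P*(-2 + P) - 32/3 = -32/3 + P*(-2 + P))
-L(T(6)) = -(-32/3 + 6²*(-2 + 6²)) = -(-32/3 + 36*(-2 + 36)) = -(-32/3 + 36*34) = -(-32/3 + 1224) = -1*3640/3 = -3640/3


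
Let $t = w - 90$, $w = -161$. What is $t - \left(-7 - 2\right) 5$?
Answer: $-206$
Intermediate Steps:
$t = -251$ ($t = -161 - 90 = -251$)
$t - \left(-7 - 2\right) 5 = -251 - \left(-7 - 2\right) 5 = -251 - \left(-9\right) 5 = -251 - -45 = -251 + 45 = -206$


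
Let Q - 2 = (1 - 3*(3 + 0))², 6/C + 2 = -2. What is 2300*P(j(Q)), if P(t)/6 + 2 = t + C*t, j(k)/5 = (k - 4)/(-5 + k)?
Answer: -3822600/61 ≈ -62666.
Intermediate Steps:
C = -3/2 (C = 6/(-2 - 2) = 6/(-4) = 6*(-¼) = -3/2 ≈ -1.5000)
Q = 66 (Q = 2 + (1 - 3*(3 + 0))² = 2 + (1 - 3*3)² = 2 + (1 - 9)² = 2 + (-8)² = 2 + 64 = 66)
j(k) = 5*(-4 + k)/(-5 + k) (j(k) = 5*((k - 4)/(-5 + k)) = 5*((-4 + k)/(-5 + k)) = 5*(-4 + k)/(-5 + k))
P(t) = -12 - 3*t (P(t) = -12 + 6*(t - 3*t/2) = -12 + 6*(-t/2) = -12 - 3*t)
2300*P(j(Q)) = 2300*(-12 - 15*(-4 + 66)/(-5 + 66)) = 2300*(-12 - 15*62/61) = 2300*(-12 - 3*310/61) = 2300*(-12 - 930/61) = 2300*(-1662/61) = -3822600/61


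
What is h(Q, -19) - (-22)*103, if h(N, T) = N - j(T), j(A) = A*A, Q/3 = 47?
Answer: 2046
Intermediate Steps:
Q = 141 (Q = 3*47 = 141)
j(A) = A²
h(N, T) = N - T²
h(Q, -19) - (-22)*103 = (141 - 1*(-19)²) - (-22)*103 = (141 - 1*361) - 1*(-2266) = (141 - 361) + 2266 = -220 + 2266 = 2046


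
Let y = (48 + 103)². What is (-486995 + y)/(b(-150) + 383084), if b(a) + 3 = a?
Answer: -464194/382931 ≈ -1.2122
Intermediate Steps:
b(a) = -3 + a
y = 22801 (y = 151² = 22801)
(-486995 + y)/(b(-150) + 383084) = (-486995 + 22801)/((-3 - 150) + 383084) = -464194/(-153 + 383084) = -464194/382931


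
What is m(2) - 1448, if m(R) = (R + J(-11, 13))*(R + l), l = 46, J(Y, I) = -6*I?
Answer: -5096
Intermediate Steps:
m(R) = (-78 + R)*(46 + R) (m(R) = (R - 6*13)*(R + 46) = (R - 78)*(46 + R) = (-78 + R)*(46 + R))
m(2) - 1448 = (-3588 + 2**2 - 32*2) - 1448 = (-3588 + 4 - 64) - 1448 = -3648 - 1448 = -5096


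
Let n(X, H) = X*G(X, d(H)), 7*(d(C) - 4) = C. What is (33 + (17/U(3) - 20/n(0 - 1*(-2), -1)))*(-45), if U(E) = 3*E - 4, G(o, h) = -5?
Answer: -1728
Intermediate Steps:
d(C) = 4 + C/7
U(E) = -4 + 3*E
n(X, H) = -5*X (n(X, H) = X*(-5) = -5*X)
(33 + (17/U(3) - 20/n(0 - 1*(-2), -1)))*(-45) = (33 + (17/(-4 + 3*3) - 20*(-1/(5*(0 - 1*(-2))))))*(-45) = (33 + (17/(-4 + 9) - 20*(-1/(5*(0 + 2)))))*(-45) = (33 + (17/5 - 20/((-5*2))))*(-45) = (33 + (17*(⅕) - 20/(-10)))*(-45) = (33 + (17/5 - 20*(-⅒)))*(-45) = (33 + (17/5 + 2))*(-45) = (33 + 27/5)*(-45) = (192/5)*(-45) = -1728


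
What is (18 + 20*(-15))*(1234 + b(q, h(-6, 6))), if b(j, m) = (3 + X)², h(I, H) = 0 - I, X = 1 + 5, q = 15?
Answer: -370830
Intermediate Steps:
X = 6
h(I, H) = -I
b(j, m) = 81 (b(j, m) = (3 + 6)² = 9² = 81)
(18 + 20*(-15))*(1234 + b(q, h(-6, 6))) = (18 + 20*(-15))*(1234 + 81) = (18 - 300)*1315 = -282*1315 = -370830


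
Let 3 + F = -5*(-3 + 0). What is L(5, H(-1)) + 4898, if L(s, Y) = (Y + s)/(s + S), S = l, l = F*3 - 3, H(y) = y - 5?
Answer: 186123/38 ≈ 4898.0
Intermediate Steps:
H(y) = -5 + y
F = 12 (F = -3 - 5*(-3 + 0) = -3 - 5*(-3) = -3 + 15 = 12)
l = 33 (l = 12*3 - 3 = 36 - 3 = 33)
S = 33
L(s, Y) = (Y + s)/(33 + s) (L(s, Y) = (Y + s)/(s + 33) = (Y + s)/(33 + s))
L(5, H(-1)) + 4898 = ((-5 - 1) + 5)/(33 + 5) + 4898 = (-6 + 5)/38 + 4898 = (1/38)*(-1) + 4898 = -1/38 + 4898 = 186123/38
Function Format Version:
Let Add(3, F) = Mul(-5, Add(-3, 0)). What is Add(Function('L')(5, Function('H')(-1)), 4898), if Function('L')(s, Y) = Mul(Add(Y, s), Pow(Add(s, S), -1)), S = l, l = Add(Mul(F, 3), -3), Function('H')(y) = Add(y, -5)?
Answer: Rational(186123, 38) ≈ 4898.0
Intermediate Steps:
Function('H')(y) = Add(-5, y)
F = 12 (F = Add(-3, Mul(-5, Add(-3, 0))) = Add(-3, Mul(-5, -3)) = Add(-3, 15) = 12)
l = 33 (l = Add(Mul(12, 3), -3) = Add(36, -3) = 33)
S = 33
Function('L')(s, Y) = Mul(Pow(Add(33, s), -1), Add(Y, s)) (Function('L')(s, Y) = Mul(Add(Y, s), Pow(Add(s, 33), -1)) = Mul(Add(Y, s), Pow(Add(33, s), -1)) = Mul(Pow(Add(33, s), -1), Add(Y, s)))
Add(Function('L')(5, Function('H')(-1)), 4898) = Add(Mul(Pow(Add(33, 5), -1), Add(Add(-5, -1), 5)), 4898) = Add(Mul(Pow(38, -1), Add(-6, 5)), 4898) = Add(Mul(Rational(1, 38), -1), 4898) = Add(Rational(-1, 38), 4898) = Rational(186123, 38)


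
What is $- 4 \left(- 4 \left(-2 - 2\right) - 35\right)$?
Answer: $76$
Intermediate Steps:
$- 4 \left(- 4 \left(-2 - 2\right) - 35\right) = - 4 \left(\left(-4\right) \left(-4\right) - 35\right) = - 4 \left(16 - 35\right) = \left(-4\right) \left(-19\right) = 76$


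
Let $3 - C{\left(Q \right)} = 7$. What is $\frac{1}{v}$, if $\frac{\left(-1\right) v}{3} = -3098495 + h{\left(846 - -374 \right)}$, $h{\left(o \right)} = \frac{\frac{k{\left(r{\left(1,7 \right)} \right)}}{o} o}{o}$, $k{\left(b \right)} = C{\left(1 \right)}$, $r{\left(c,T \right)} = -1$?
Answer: $\frac{305}{2835122928} \approx 1.0758 \cdot 10^{-7}$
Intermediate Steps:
$C{\left(Q \right)} = -4$ ($C{\left(Q \right)} = 3 - 7 = -4$)
$k{\left(b \right)} = -4$
$h{\left(o \right)} = - \frac{4}{o}$ ($h{\left(o \right)} = \frac{- \frac{4}{o} o}{o} = - \frac{4}{o}$)
$v = \frac{2835122928}{305}$ ($v = - 3 \left(-3098495 - \frac{4}{846 - -374}\right) = - 3 \left(-3098495 - \frac{4}{846 + 374}\right) = - 3 \left(-3098495 - \frac{4}{1220}\right) = - 3 \left(-3098495 - \frac{1}{305}\right) = \left(-3\right) \left(- \frac{945040976}{305}\right) = \frac{2835122928}{305} \approx 9.2955 \cdot 10^{6}$)
$\frac{1}{v} = \frac{1}{\frac{2835122928}{305}} = \frac{305}{2835122928}$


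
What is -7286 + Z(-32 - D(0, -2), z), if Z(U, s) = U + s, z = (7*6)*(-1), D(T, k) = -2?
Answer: -7358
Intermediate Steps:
z = -42 (z = 42*(-1) = -42)
-7286 + Z(-32 - D(0, -2), z) = -7286 + ((-32 - 1*(-2)) - 42) = -7286 + ((-32 + 2) - 42) = -7286 + (-30 - 42) = -7286 - 72 = -7358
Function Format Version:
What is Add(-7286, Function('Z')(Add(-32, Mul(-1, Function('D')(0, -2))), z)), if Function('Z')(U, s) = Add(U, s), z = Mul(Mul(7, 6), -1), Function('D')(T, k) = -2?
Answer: -7358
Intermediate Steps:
z = -42 (z = Mul(42, -1) = -42)
Add(-7286, Function('Z')(Add(-32, Mul(-1, Function('D')(0, -2))), z)) = Add(-7286, Add(Add(-32, Mul(-1, -2)), -42)) = Add(-7286, Add(Add(-32, 2), -42)) = Add(-7286, Add(-30, -42)) = Add(-7286, -72) = -7358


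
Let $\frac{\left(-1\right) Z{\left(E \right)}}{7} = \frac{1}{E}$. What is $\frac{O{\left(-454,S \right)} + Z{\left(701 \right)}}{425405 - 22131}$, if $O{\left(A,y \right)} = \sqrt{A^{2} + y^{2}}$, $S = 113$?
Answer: $- \frac{7}{282695074} + \frac{\sqrt{218885}}{403274} \approx 0.0011601$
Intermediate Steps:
$Z{\left(E \right)} = - \frac{7}{E}$
$\frac{O{\left(-454,S \right)} + Z{\left(701 \right)}}{425405 - 22131} = \frac{\sqrt{\left(-454\right)^{2} + 113^{2}} - \frac{7}{701}}{425405 - 22131} = \frac{\sqrt{206116 + 12769} - \frac{7}{701}}{403274} = \left(\sqrt{218885} - \frac{7}{701}\right) \frac{1}{403274} = \left(- \frac{7}{701} + \sqrt{218885}\right) \frac{1}{403274} = - \frac{7}{282695074} + \frac{\sqrt{218885}}{403274}$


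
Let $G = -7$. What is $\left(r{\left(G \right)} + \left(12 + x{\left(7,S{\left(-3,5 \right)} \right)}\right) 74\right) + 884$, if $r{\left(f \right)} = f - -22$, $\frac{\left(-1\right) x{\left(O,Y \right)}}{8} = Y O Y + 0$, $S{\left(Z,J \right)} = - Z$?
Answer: $-35509$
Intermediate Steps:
$x{\left(O,Y \right)} = - 8 O Y^{2}$ ($x{\left(O,Y \right)} = - 8 \left(Y O Y + 0\right) = - 8 \left(O Y Y + 0\right) = - 8 \left(O Y^{2} + 0\right) = - 8 O Y^{2}$)
$r{\left(f \right)} = 22 + f$ ($r{\left(f \right)} = f + 22 = 22 + f$)
$\left(r{\left(G \right)} + \left(12 + x{\left(7,S{\left(-3,5 \right)} \right)}\right) 74\right) + 884 = \left(\left(22 - 7\right) + \left(12 - 56 \left(\left(-1\right) \left(-3\right)\right)^{2}\right) 74\right) + 884 = \left(15 + \left(12 - 56 \cdot 3^{2}\right) 74\right) + 884 = \left(15 + \left(12 - 56 \cdot 9\right) 74\right) + 884 = \left(15 + \left(12 - 504\right) 74\right) + 884 = \left(15 - 36408\right) + 884 = -36393 + 884 = -35509$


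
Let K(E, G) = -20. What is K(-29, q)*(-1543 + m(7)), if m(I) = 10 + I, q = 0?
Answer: 30520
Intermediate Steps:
K(-29, q)*(-1543 + m(7)) = -20*(-1543 + (10 + 7)) = -20*(-1543 + 17) = -20*(-1526) = 30520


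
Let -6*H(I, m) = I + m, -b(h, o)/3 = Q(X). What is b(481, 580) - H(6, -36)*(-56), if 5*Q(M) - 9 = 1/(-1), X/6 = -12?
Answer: 1376/5 ≈ 275.20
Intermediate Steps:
X = -72 (X = 6*(-12) = -72)
Q(M) = 8/5 (Q(M) = 9/5 + (1/5)/(-1) = 9/5 + (1/5)*(-1) = 9/5 - 1/5 = 8/5)
b(h, o) = -24/5 (b(h, o) = -3*8/5 = -24/5)
H(I, m) = -I/6 - m/6 (H(I, m) = -(I + m)/6 = -I/6 - m/6)
b(481, 580) - H(6, -36)*(-56) = -24/5 - (-1/6*6 - 1/6*(-36))*(-56) = -24/5 - (-1 + 6)*(-56) = -24/5 - 5*(-56) = -24/5 - 1*(-280) = -24/5 + 280 = 1376/5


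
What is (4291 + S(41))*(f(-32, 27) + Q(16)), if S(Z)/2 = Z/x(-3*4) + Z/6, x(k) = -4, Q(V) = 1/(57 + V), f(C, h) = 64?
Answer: 120119465/438 ≈ 2.7425e+5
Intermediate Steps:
S(Z) = -Z/6 (S(Z) = 2*(Z/(-4) + Z/6) = 2*(Z*(-¼) + Z*(⅙)) = 2*(-Z/4 + Z/6) = 2*(-Z/12) = -Z/6)
(4291 + S(41))*(f(-32, 27) + Q(16)) = (4291 - ⅙*41)*(64 + 1/(57 + 16)) = (4291 - 41/6)*(64 + 1/73) = 25705*(64 + 1/73)/6 = (25705/6)*(4673/73) = 120119465/438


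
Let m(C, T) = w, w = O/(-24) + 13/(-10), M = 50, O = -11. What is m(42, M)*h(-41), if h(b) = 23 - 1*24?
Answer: 101/120 ≈ 0.84167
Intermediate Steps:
h(b) = -1 (h(b) = 23 - 24 = -1)
w = -101/120 (w = -11/(-24) + 13/(-10) = -11*(-1/24) + 13*(-⅒) = 11/24 - 13/10 = -101/120 ≈ -0.84167)
m(C, T) = -101/120
m(42, M)*h(-41) = -101/120*(-1) = 101/120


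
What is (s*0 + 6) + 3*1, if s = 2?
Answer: 9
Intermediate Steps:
(s*0 + 6) + 3*1 = (2*0 + 6) + 3*1 = (0 + 6) + 3 = 6 + 3 = 9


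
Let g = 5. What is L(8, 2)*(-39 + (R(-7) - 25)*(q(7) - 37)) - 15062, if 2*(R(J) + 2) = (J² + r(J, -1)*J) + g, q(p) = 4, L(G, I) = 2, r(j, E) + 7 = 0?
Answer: -16757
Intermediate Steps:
r(j, E) = -7 (r(j, E) = -7 + 0 = -7)
R(J) = ½ + J²/2 - 7*J/2 (R(J) = -2 + ((J² - 7*J) + 5)/2 = -2 + (5 + J² - 7*J)/2 = -2 + (5/2 + J²/2 - 7*J/2) = ½ + J²/2 - 7*J/2)
L(8, 2)*(-39 + (R(-7) - 25)*(q(7) - 37)) - 15062 = 2*(-39 + ((½ + (½)*(-7)² - 7/2*(-7)) - 25)*(4 - 37)) - 15062 = 2*(-39 + ((½ + (½)*49 + 49/2) - 25)*(-33)) - 15062 = 2*(-39 + ((½ + 49/2 + 49/2) - 25)*(-33)) - 15062 = 2*(-39 + (99/2 - 25)*(-33)) - 15062 = 2*(-39 + (49/2)*(-33)) - 15062 = 2*(-39 - 1617/2) - 15062 = 2*(-1695/2) - 15062 = -1695 - 15062 = -16757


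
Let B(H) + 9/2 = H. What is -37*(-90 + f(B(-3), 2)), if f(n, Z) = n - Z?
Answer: 7363/2 ≈ 3681.5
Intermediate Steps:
B(H) = -9/2 + H
-37*(-90 + f(B(-3), 2)) = -37*(-90 + ((-9/2 - 3) - 1*2)) = -37*(-90 + (-15/2 - 2)) = -37*(-90 - 19/2) = -37*(-199/2) = 7363/2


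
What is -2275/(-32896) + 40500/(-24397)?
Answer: -1276784825/802563712 ≈ -1.5909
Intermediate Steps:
-2275/(-32896) + 40500/(-24397) = -2275*(-1/32896) + 40500*(-1/24397) = 2275/32896 - 40500/24397 = -1276784825/802563712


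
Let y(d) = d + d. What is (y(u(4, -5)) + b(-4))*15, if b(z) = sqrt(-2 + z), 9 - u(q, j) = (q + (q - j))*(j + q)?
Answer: 660 + 15*I*sqrt(6) ≈ 660.0 + 36.742*I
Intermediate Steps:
u(q, j) = 9 - (j + q)*(-j + 2*q) (u(q, j) = 9 - (q + (q - j))*(j + q) = 9 - (-j + 2*q)*(j + q) = 9 - (j + q)*(-j + 2*q))
y(d) = 2*d
(y(u(4, -5)) + b(-4))*15 = (2*(9 + (-5)**2 - 2*4**2 - 1*(-5)*4) + sqrt(-2 - 4))*15 = (2*(9 + 25 - 2*16 + 20) + sqrt(-6))*15 = (2*(9 + 25 - 32 + 20) + I*sqrt(6))*15 = (2*22 + I*sqrt(6))*15 = (44 + I*sqrt(6))*15 = 660 + 15*I*sqrt(6)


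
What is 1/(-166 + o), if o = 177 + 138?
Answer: 1/149 ≈ 0.0067114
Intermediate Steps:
o = 315
1/(-166 + o) = 1/(-166 + 315) = 1/149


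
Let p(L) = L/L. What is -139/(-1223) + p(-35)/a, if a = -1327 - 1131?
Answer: 340439/3006134 ≈ 0.11325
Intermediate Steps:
a = -2458
p(L) = 1
-139/(-1223) + p(-35)/a = -139/(-1223) + 1/(-2458) = -139*(-1/1223) + 1*(-1/2458) = 139/1223 - 1/2458 = 340439/3006134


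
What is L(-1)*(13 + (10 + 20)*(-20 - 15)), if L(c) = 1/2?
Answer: -1037/2 ≈ -518.50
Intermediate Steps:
L(c) = ½
L(-1)*(13 + (10 + 20)*(-20 - 15)) = (13 + (10 + 20)*(-20 - 15))/2 = (13 + 30*(-35))/2 = (13 - 1050)/2 = (½)*(-1037) = -1037/2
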